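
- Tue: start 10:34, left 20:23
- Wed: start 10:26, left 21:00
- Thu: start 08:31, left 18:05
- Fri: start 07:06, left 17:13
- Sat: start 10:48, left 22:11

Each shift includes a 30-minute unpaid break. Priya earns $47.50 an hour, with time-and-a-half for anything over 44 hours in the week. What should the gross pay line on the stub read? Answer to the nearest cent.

$2442.69

Tue: 10:34–20:23 = 9 h 49 min; less 30 min break → 9 h 19 min
Wed: 10:26–21:00 = 10 h 34 min; less 30 min break → 10 h 4 min
Thu: 08:31–18:05 = 9 h 34 min; less 30 min break → 9 h 4 min
Fri: 07:06–17:13 = 10 h 7 min; less 30 min break → 9 h 37 min
Sat: 10:48–22:11 = 11 h 23 min; less 30 min break → 10 h 53 min
Total worked: 48 h 57 min = 2937 min.
Regular 44 h 0 min = 2640 min at $47.50/h; overtime 4 h 57 min = 297 min at $71.25/h.
Pay = (2640 × $47.50 + 297 × $71.25) ÷ 60 = $2442.69.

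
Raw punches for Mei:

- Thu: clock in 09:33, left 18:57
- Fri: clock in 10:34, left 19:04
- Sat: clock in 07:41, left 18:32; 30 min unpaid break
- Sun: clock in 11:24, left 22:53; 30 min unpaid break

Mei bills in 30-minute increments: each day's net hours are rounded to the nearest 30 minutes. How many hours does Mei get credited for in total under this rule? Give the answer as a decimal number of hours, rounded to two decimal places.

Thu: 09:33–18:57 = 9 h 24 min → rounds to 9 h 30 min
Fri: 10:34–19:04 = 8 h 30 min → rounds to 8 h 30 min
Sat: 07:41–18:32 = 10 h 51 min − 30 min = 10 h 21 min → rounds to 10 h 30 min
Sun: 11:24–22:53 = 11 h 29 min − 30 min = 10 h 59 min → rounds to 11 h 0 min
Total credited: 39 h 30 min.

39.50 hours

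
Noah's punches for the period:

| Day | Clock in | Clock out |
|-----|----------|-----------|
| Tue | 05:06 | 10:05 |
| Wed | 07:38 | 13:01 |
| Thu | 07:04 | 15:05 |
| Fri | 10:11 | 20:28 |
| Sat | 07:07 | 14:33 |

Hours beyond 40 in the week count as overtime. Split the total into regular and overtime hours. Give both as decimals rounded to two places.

Regular 36.10 hours, overtime 0.00 hours

Tue: 05:06–10:05 = 4 h 59 min
Wed: 07:38–13:01 = 5 h 23 min
Thu: 07:04–15:05 = 8 h 1 min
Fri: 10:11–20:28 = 10 h 17 min
Sat: 07:07–14:33 = 7 h 26 min
Total worked: 36 h 6 min = 36.10 h.
Threshold 40 h → overtime 0 h 0 min, regular 36 h 6 min.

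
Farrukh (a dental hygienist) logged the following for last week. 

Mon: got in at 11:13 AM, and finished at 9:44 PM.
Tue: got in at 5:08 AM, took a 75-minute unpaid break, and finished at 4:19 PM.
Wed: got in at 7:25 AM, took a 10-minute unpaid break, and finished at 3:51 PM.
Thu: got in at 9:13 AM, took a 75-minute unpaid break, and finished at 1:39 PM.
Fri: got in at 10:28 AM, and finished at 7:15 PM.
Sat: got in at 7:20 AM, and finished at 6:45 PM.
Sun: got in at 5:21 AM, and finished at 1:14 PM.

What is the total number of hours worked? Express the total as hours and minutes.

Mon: 11:13 AM–9:44 PM = 10 h 31 min
Tue: 5:08 AM–4:19 PM = 11 h 11 min; less 75 min break → 9 h 56 min
Wed: 7:25 AM–3:51 PM = 8 h 26 min; less 10 min break → 8 h 16 min
Thu: 9:13 AM–1:39 PM = 4 h 26 min; less 75 min break → 3 h 11 min
Fri: 10:28 AM–7:15 PM = 8 h 47 min
Sat: 7:20 AM–6:45 PM = 11 h 25 min
Sun: 5:21 AM–1:14 PM = 7 h 53 min
Total: 10 h 31 min + 9 h 56 min + 8 h 16 min + 3 h 11 min + 8 h 47 min + 11 h 25 min + 7 h 53 min = 59 h 59 min.

59 h 59 min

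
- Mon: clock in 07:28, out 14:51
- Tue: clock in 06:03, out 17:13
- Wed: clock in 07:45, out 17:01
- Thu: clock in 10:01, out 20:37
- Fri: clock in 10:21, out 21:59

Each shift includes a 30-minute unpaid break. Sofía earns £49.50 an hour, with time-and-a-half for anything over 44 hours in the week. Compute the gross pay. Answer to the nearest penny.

Mon: 07:28–14:51 = 7 h 23 min; less 30 min break → 6 h 53 min
Tue: 06:03–17:13 = 11 h 10 min; less 30 min break → 10 h 40 min
Wed: 07:45–17:01 = 9 h 16 min; less 30 min break → 8 h 46 min
Thu: 10:01–20:37 = 10 h 36 min; less 30 min break → 10 h 6 min
Fri: 10:21–21:59 = 11 h 38 min; less 30 min break → 11 h 8 min
Total worked: 47 h 33 min = 2853 min.
Regular 44 h 0 min = 2640 min at £49.50/h; overtime 3 h 33 min = 213 min at £74.25/h.
Pay = (2640 × £49.50 + 213 × £74.25) ÷ 60 = £2441.59.

£2441.59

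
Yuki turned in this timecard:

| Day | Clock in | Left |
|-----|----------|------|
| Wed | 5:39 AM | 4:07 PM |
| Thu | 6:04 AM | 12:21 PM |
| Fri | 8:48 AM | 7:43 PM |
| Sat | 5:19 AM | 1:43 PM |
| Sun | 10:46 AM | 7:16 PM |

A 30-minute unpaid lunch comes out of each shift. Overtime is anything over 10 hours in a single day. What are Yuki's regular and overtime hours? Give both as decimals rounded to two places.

Regular 41.65 hours, overtime 0.42 hours

Wed: 5:39 AM–4:07 PM = 10 h 28 min; less 30 min break → 9 h 58 min
Thu: 6:04 AM–12:21 PM = 6 h 17 min; less 30 min break → 5 h 47 min
Fri: 8:48 AM–7:43 PM = 10 h 55 min; less 30 min break → 10 h 25 min
Sat: 5:19 AM–1:43 PM = 8 h 24 min; less 30 min break → 7 h 54 min
Sun: 10:46 AM–7:16 PM = 8 h 30 min; less 30 min break → 8 h 0 min
Wed reg 9 h 58 min / OT 0 h 0 min; Thu reg 5 h 47 min / OT 0 h 0 min; Fri reg 10 h 0 min / OT 0 h 25 min; Sat reg 7 h 54 min / OT 0 h 0 min; Sun reg 8 h 0 min / OT 0 h 0 min.
Totals: regular 41 h 39 min, overtime 0 h 25 min.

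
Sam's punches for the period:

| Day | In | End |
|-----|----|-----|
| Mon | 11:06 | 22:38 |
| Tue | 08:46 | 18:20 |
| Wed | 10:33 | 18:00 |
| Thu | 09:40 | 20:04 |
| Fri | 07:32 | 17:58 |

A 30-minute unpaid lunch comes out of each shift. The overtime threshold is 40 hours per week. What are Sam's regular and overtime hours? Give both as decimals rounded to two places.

Regular 40.00 hours, overtime 6.88 hours

Mon: 11:06–22:38 = 11 h 32 min; less 30 min break → 11 h 2 min
Tue: 08:46–18:20 = 9 h 34 min; less 30 min break → 9 h 4 min
Wed: 10:33–18:00 = 7 h 27 min; less 30 min break → 6 h 57 min
Thu: 09:40–20:04 = 10 h 24 min; less 30 min break → 9 h 54 min
Fri: 07:32–17:58 = 10 h 26 min; less 30 min break → 9 h 56 min
Total worked: 46 h 53 min = 46.88 h.
Threshold 40 h → overtime 6 h 53 min, regular 40 h 0 min.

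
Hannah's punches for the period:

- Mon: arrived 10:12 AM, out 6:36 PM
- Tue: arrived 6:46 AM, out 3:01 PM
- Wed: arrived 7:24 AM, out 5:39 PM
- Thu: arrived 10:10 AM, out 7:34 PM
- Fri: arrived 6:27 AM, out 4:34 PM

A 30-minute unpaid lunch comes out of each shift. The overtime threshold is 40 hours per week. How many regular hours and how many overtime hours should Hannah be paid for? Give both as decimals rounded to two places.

Regular 40.00 hours, overtime 3.92 hours

Mon: 10:12 AM–6:36 PM = 8 h 24 min; less 30 min break → 7 h 54 min
Tue: 6:46 AM–3:01 PM = 8 h 15 min; less 30 min break → 7 h 45 min
Wed: 7:24 AM–5:39 PM = 10 h 15 min; less 30 min break → 9 h 45 min
Thu: 10:10 AM–7:34 PM = 9 h 24 min; less 30 min break → 8 h 54 min
Fri: 6:27 AM–4:34 PM = 10 h 7 min; less 30 min break → 9 h 37 min
Total worked: 43 h 55 min = 43.92 h.
Threshold 40 h → overtime 3 h 55 min, regular 40 h 0 min.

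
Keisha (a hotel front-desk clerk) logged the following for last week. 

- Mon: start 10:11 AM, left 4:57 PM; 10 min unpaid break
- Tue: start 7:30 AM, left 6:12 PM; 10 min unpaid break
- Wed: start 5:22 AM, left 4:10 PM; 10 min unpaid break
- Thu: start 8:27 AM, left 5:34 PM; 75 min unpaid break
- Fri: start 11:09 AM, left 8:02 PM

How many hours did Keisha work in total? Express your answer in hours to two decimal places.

Mon: 10:11 AM–4:57 PM = 6 h 46 min; less 10 min break → 6 h 36 min
Tue: 7:30 AM–6:12 PM = 10 h 42 min; less 10 min break → 10 h 32 min
Wed: 5:22 AM–4:10 PM = 10 h 48 min; less 10 min break → 10 h 38 min
Thu: 8:27 AM–5:34 PM = 9 h 7 min; less 75 min break → 7 h 52 min
Fri: 11:09 AM–8:02 PM = 8 h 53 min
Total: 6 h 36 min + 10 h 32 min + 10 h 38 min + 7 h 52 min + 8 h 53 min = 44 h 31 min.

44.52 hours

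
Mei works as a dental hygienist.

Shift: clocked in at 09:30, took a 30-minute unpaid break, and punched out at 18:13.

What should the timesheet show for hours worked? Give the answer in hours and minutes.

8 h 13 min

Shift: 09:30–18:13 = 8 h 43 min; less 30 min break → 8 h 13 min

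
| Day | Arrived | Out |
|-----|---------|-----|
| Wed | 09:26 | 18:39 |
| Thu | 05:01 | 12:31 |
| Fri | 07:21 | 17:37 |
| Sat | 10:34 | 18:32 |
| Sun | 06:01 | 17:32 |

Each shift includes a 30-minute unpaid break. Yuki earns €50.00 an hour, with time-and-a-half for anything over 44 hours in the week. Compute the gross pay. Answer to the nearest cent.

Wed: 09:26–18:39 = 9 h 13 min; less 30 min break → 8 h 43 min
Thu: 05:01–12:31 = 7 h 30 min; less 30 min break → 7 h 0 min
Fri: 07:21–17:37 = 10 h 16 min; less 30 min break → 9 h 46 min
Sat: 10:34–18:32 = 7 h 58 min; less 30 min break → 7 h 28 min
Sun: 06:01–17:32 = 11 h 31 min; less 30 min break → 11 h 1 min
Total worked: 43 h 58 min = 2638 min.
Regular 43 h 58 min = 2638 min at €50.00/h; overtime 0 h 0 min = 0 min at €75.00/h.
Pay = (2638 × €50.00 + 0 × €75.00) ÷ 60 = €2198.33.

€2198.33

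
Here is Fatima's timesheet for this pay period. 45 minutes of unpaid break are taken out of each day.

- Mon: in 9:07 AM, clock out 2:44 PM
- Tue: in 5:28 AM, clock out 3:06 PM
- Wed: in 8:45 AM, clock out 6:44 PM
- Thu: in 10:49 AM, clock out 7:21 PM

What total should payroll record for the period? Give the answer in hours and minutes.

Mon: 9:07 AM–2:44 PM = 5 h 37 min; less 45 min break → 4 h 52 min
Tue: 5:28 AM–3:06 PM = 9 h 38 min; less 45 min break → 8 h 53 min
Wed: 8:45 AM–6:44 PM = 9 h 59 min; less 45 min break → 9 h 14 min
Thu: 10:49 AM–7:21 PM = 8 h 32 min; less 45 min break → 7 h 47 min
Total: 4 h 52 min + 8 h 53 min + 9 h 14 min + 7 h 47 min = 30 h 46 min.

30 h 46 min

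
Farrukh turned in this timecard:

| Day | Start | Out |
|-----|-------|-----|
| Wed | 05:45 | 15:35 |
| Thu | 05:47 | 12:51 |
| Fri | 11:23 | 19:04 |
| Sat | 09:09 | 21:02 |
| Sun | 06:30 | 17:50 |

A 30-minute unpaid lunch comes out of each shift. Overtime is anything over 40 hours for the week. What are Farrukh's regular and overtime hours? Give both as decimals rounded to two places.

Wed: 05:45–15:35 = 9 h 50 min; less 30 min break → 9 h 20 min
Thu: 05:47–12:51 = 7 h 4 min; less 30 min break → 6 h 34 min
Fri: 11:23–19:04 = 7 h 41 min; less 30 min break → 7 h 11 min
Sat: 09:09–21:02 = 11 h 53 min; less 30 min break → 11 h 23 min
Sun: 06:30–17:50 = 11 h 20 min; less 30 min break → 10 h 50 min
Total worked: 45 h 18 min = 45.30 h.
Threshold 40 h → overtime 5 h 18 min, regular 40 h 0 min.

Regular 40.00 hours, overtime 5.30 hours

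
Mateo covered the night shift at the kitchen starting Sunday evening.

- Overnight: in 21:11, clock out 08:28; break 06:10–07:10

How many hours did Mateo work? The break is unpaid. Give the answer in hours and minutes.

10 h 17 min

Overnight: 21:11 → midnight = 2 h 49 min; midnight → 08:28 = 8 h 28 min; span 11 h 17 min; less 60 min break → 10 h 17 min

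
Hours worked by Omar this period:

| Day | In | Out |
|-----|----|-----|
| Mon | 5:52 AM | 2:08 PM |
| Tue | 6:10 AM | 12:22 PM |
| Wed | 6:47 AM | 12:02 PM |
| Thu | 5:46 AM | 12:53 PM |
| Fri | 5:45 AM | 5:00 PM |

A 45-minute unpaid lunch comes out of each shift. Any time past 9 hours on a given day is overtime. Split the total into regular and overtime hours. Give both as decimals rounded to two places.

Regular 32.83 hours, overtime 1.50 hours

Mon: 5:52 AM–2:08 PM = 8 h 16 min; less 45 min break → 7 h 31 min
Tue: 6:10 AM–12:22 PM = 6 h 12 min; less 45 min break → 5 h 27 min
Wed: 6:47 AM–12:02 PM = 5 h 15 min; less 45 min break → 4 h 30 min
Thu: 5:46 AM–12:53 PM = 7 h 7 min; less 45 min break → 6 h 22 min
Fri: 5:45 AM–5:00 PM = 11 h 15 min; less 45 min break → 10 h 30 min
Mon reg 7 h 31 min / OT 0 h 0 min; Tue reg 5 h 27 min / OT 0 h 0 min; Wed reg 4 h 30 min / OT 0 h 0 min; Thu reg 6 h 22 min / OT 0 h 0 min; Fri reg 9 h 0 min / OT 1 h 30 min.
Totals: regular 32 h 50 min, overtime 1 h 30 min.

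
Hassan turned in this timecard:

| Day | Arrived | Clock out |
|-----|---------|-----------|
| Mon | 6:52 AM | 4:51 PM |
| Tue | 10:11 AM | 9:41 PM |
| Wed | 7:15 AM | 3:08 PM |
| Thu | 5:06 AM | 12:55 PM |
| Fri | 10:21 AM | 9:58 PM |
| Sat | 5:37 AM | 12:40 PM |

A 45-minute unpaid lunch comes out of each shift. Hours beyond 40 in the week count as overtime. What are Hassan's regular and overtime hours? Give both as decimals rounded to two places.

Mon: 6:52 AM–4:51 PM = 9 h 59 min; less 45 min break → 9 h 14 min
Tue: 10:11 AM–9:41 PM = 11 h 30 min; less 45 min break → 10 h 45 min
Wed: 7:15 AM–3:08 PM = 7 h 53 min; less 45 min break → 7 h 8 min
Thu: 5:06 AM–12:55 PM = 7 h 49 min; less 45 min break → 7 h 4 min
Fri: 10:21 AM–9:58 PM = 11 h 37 min; less 45 min break → 10 h 52 min
Sat: 5:37 AM–12:40 PM = 7 h 3 min; less 45 min break → 6 h 18 min
Total worked: 51 h 21 min = 51.35 h.
Threshold 40 h → overtime 11 h 21 min, regular 40 h 0 min.

Regular 40.00 hours, overtime 11.35 hours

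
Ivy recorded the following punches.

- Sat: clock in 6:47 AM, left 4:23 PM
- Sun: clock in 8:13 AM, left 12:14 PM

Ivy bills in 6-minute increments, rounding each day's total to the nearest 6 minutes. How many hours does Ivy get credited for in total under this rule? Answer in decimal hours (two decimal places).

Sat: 6:47 AM–4:23 PM = 9 h 36 min → rounds to 9 h 36 min
Sun: 8:13 AM–12:14 PM = 4 h 1 min → rounds to 4 h 0 min
Total credited: 13 h 36 min.

13.60 hours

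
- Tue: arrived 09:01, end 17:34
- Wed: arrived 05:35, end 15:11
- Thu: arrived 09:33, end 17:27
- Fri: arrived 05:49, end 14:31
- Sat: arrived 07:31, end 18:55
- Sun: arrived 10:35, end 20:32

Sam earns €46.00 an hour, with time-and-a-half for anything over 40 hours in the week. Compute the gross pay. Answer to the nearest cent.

€2950.90

Tue: 09:01–17:34 = 8 h 33 min
Wed: 05:35–15:11 = 9 h 36 min
Thu: 09:33–17:27 = 7 h 54 min
Fri: 05:49–14:31 = 8 h 42 min
Sat: 07:31–18:55 = 11 h 24 min
Sun: 10:35–20:32 = 9 h 57 min
Total worked: 56 h 6 min = 3366 min.
Regular 40 h 0 min = 2400 min at €46.00/h; overtime 16 h 6 min = 966 min at €69.00/h.
Pay = (2400 × €46.00 + 966 × €69.00) ÷ 60 = €2950.90.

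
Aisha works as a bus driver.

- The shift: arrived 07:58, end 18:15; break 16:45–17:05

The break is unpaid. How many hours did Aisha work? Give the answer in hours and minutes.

9 h 57 min

The shift: 07:58–18:15 = 10 h 17 min; less 20 min break → 9 h 57 min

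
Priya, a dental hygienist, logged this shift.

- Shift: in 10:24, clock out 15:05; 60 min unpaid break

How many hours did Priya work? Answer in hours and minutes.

3 h 41 min

Shift: 10:24–15:05 = 4 h 41 min; less 60 min break → 3 h 41 min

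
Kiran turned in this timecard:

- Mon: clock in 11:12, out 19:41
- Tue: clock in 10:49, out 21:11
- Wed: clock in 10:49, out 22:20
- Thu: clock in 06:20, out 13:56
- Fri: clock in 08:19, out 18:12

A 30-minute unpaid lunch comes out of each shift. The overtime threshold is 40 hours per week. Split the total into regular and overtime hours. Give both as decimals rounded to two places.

Regular 40.00 hours, overtime 5.35 hours

Mon: 11:12–19:41 = 8 h 29 min; less 30 min break → 7 h 59 min
Tue: 10:49–21:11 = 10 h 22 min; less 30 min break → 9 h 52 min
Wed: 10:49–22:20 = 11 h 31 min; less 30 min break → 11 h 1 min
Thu: 06:20–13:56 = 7 h 36 min; less 30 min break → 7 h 6 min
Fri: 08:19–18:12 = 9 h 53 min; less 30 min break → 9 h 23 min
Total worked: 45 h 21 min = 45.35 h.
Threshold 40 h → overtime 5 h 21 min, regular 40 h 0 min.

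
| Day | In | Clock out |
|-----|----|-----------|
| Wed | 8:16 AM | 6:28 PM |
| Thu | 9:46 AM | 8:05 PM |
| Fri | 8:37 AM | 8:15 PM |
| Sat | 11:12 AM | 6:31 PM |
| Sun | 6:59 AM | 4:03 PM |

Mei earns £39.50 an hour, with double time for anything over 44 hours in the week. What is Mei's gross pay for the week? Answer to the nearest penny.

Wed: 8:16 AM–6:28 PM = 10 h 12 min
Thu: 9:46 AM–8:05 PM = 10 h 19 min
Fri: 8:37 AM–8:15 PM = 11 h 38 min
Sat: 11:12 AM–6:31 PM = 7 h 19 min
Sun: 6:59 AM–4:03 PM = 9 h 4 min
Total worked: 48 h 32 min = 2912 min.
Regular 44 h 0 min = 2640 min at £39.50/h; overtime 4 h 32 min = 272 min at £79.00/h.
Pay = (2640 × £39.50 + 272 × £79.00) ÷ 60 = £2096.13.

£2096.13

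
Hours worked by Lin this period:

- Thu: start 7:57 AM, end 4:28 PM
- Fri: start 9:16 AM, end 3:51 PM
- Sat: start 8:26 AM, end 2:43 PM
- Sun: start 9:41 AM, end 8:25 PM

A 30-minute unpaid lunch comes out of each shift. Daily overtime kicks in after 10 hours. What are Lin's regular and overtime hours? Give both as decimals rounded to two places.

Thu: 7:57 AM–4:28 PM = 8 h 31 min; less 30 min break → 8 h 1 min
Fri: 9:16 AM–3:51 PM = 6 h 35 min; less 30 min break → 6 h 5 min
Sat: 8:26 AM–2:43 PM = 6 h 17 min; less 30 min break → 5 h 47 min
Sun: 9:41 AM–8:25 PM = 10 h 44 min; less 30 min break → 10 h 14 min
Thu reg 8 h 1 min / OT 0 h 0 min; Fri reg 6 h 5 min / OT 0 h 0 min; Sat reg 5 h 47 min / OT 0 h 0 min; Sun reg 10 h 0 min / OT 0 h 14 min.
Totals: regular 29 h 53 min, overtime 0 h 14 min.

Regular 29.88 hours, overtime 0.23 hours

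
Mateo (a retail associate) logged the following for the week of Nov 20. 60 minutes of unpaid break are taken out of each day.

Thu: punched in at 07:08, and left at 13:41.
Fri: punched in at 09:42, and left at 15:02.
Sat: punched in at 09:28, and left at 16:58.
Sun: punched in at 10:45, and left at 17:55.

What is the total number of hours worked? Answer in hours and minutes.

Thu: 07:08–13:41 = 6 h 33 min; less 60 min break → 5 h 33 min
Fri: 09:42–15:02 = 5 h 20 min; less 60 min break → 4 h 20 min
Sat: 09:28–16:58 = 7 h 30 min; less 60 min break → 6 h 30 min
Sun: 10:45–17:55 = 7 h 10 min; less 60 min break → 6 h 10 min
Total: 5 h 33 min + 4 h 20 min + 6 h 30 min + 6 h 10 min = 22 h 33 min.

22 h 33 min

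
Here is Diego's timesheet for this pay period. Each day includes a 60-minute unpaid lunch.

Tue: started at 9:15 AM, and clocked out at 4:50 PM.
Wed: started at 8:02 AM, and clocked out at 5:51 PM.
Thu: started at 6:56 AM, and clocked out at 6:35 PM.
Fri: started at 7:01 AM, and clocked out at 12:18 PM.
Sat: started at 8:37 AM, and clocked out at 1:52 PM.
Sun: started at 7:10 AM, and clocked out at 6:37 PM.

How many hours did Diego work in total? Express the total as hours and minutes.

45 h 2 min

Tue: 9:15 AM–4:50 PM = 7 h 35 min; less 60 min break → 6 h 35 min
Wed: 8:02 AM–5:51 PM = 9 h 49 min; less 60 min break → 8 h 49 min
Thu: 6:56 AM–6:35 PM = 11 h 39 min; less 60 min break → 10 h 39 min
Fri: 7:01 AM–12:18 PM = 5 h 17 min; less 60 min break → 4 h 17 min
Sat: 8:37 AM–1:52 PM = 5 h 15 min; less 60 min break → 4 h 15 min
Sun: 7:10 AM–6:37 PM = 11 h 27 min; less 60 min break → 10 h 27 min
Total: 6 h 35 min + 8 h 49 min + 10 h 39 min + 4 h 17 min + 4 h 15 min + 10 h 27 min = 45 h 2 min.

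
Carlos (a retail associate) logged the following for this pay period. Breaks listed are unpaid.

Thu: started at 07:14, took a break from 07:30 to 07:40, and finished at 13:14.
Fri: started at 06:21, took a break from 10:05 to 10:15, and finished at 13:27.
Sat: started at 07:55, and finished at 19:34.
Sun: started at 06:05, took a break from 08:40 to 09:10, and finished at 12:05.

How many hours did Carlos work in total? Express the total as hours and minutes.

Thu: 07:14–13:14 = 6 h 0 min; less 10 min break → 5 h 50 min
Fri: 06:21–13:27 = 7 h 6 min; less 10 min break → 6 h 56 min
Sat: 07:55–19:34 = 11 h 39 min
Sun: 06:05–12:05 = 6 h 0 min; less 30 min break → 5 h 30 min
Total: 5 h 50 min + 6 h 56 min + 11 h 39 min + 5 h 30 min = 29 h 55 min.

29 h 55 min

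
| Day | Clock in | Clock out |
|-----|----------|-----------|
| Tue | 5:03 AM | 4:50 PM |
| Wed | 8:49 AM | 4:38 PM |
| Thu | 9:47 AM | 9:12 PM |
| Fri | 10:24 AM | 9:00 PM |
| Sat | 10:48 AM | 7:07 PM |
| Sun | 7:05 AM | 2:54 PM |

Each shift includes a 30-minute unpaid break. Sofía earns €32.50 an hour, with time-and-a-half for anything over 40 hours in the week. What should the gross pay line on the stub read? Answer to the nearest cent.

€2019.06

Tue: 5:03 AM–4:50 PM = 11 h 47 min; less 30 min break → 11 h 17 min
Wed: 8:49 AM–4:38 PM = 7 h 49 min; less 30 min break → 7 h 19 min
Thu: 9:47 AM–9:12 PM = 11 h 25 min; less 30 min break → 10 h 55 min
Fri: 10:24 AM–9:00 PM = 10 h 36 min; less 30 min break → 10 h 6 min
Sat: 10:48 AM–7:07 PM = 8 h 19 min; less 30 min break → 7 h 49 min
Sun: 7:05 AM–2:54 PM = 7 h 49 min; less 30 min break → 7 h 19 min
Total worked: 54 h 45 min = 3285 min.
Regular 40 h 0 min = 2400 min at €32.50/h; overtime 14 h 45 min = 885 min at €48.75/h.
Pay = (2400 × €32.50 + 885 × €48.75) ÷ 60 = €2019.06.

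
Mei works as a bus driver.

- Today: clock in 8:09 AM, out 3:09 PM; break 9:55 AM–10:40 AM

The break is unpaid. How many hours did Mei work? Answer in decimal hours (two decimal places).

Today: 8:09 AM–3:09 PM = 7 h 0 min; less 45 min break → 6 h 15 min

6.25 hours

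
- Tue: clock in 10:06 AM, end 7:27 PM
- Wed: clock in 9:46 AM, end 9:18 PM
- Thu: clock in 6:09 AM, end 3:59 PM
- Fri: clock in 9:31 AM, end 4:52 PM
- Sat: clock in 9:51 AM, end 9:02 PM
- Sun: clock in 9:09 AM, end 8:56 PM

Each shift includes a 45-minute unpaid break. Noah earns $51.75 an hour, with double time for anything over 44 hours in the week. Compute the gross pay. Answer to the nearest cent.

Tue: 10:06 AM–7:27 PM = 9 h 21 min; less 45 min break → 8 h 36 min
Wed: 9:46 AM–9:18 PM = 11 h 32 min; less 45 min break → 10 h 47 min
Thu: 6:09 AM–3:59 PM = 9 h 50 min; less 45 min break → 9 h 5 min
Fri: 9:31 AM–4:52 PM = 7 h 21 min; less 45 min break → 6 h 36 min
Sat: 9:51 AM–9:02 PM = 11 h 11 min; less 45 min break → 10 h 26 min
Sun: 9:09 AM–8:56 PM = 11 h 47 min; less 45 min break → 11 h 2 min
Total worked: 56 h 32 min = 3392 min.
Regular 44 h 0 min = 2640 min at $51.75/h; overtime 12 h 32 min = 752 min at $103.50/h.
Pay = (2640 × $51.75 + 752 × $103.50) ÷ 60 = $3574.20.

$3574.20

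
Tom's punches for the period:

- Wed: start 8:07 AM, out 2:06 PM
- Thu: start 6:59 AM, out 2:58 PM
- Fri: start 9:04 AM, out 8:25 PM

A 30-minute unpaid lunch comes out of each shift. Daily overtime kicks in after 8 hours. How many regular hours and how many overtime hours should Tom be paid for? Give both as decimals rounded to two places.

Regular 20.97 hours, overtime 2.85 hours

Wed: 8:07 AM–2:06 PM = 5 h 59 min; less 30 min break → 5 h 29 min
Thu: 6:59 AM–2:58 PM = 7 h 59 min; less 30 min break → 7 h 29 min
Fri: 9:04 AM–8:25 PM = 11 h 21 min; less 30 min break → 10 h 51 min
Wed reg 5 h 29 min / OT 0 h 0 min; Thu reg 7 h 29 min / OT 0 h 0 min; Fri reg 8 h 0 min / OT 2 h 51 min.
Totals: regular 20 h 58 min, overtime 2 h 51 min.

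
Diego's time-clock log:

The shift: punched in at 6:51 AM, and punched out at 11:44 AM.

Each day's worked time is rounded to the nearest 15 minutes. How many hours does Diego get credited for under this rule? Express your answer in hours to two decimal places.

The shift: 6:51 AM–11:44 AM = 4 h 53 min → rounds to 5 h 0 min

5.00 hours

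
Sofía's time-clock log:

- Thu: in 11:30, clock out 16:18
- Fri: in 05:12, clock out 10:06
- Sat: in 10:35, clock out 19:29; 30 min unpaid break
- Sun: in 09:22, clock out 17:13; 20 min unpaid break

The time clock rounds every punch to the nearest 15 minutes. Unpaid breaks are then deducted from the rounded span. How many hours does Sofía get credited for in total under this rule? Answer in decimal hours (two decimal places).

25.67 hours

Thu: in 11:30→11:30, out 16:18→16:15; 4 h 45 min
Fri: in 05:12→05:15, out 10:06→10:00; 4 h 45 min
Sat: in 10:35→10:30, out 19:29→19:30; 9 h 0 min − 30 min = 8 h 30 min
Sun: in 09:22→09:15, out 17:13→17:15; 8 h 0 min − 20 min = 7 h 40 min
Total credited: 25 h 40 min.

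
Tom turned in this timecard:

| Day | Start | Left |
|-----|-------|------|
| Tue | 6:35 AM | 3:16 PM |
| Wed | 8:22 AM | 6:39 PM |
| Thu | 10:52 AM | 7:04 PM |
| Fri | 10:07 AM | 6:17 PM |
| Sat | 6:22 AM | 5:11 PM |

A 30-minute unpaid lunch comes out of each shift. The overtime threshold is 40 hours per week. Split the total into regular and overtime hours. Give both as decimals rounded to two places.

Regular 40.00 hours, overtime 3.65 hours

Tue: 6:35 AM–3:16 PM = 8 h 41 min; less 30 min break → 8 h 11 min
Wed: 8:22 AM–6:39 PM = 10 h 17 min; less 30 min break → 9 h 47 min
Thu: 10:52 AM–7:04 PM = 8 h 12 min; less 30 min break → 7 h 42 min
Fri: 10:07 AM–6:17 PM = 8 h 10 min; less 30 min break → 7 h 40 min
Sat: 6:22 AM–5:11 PM = 10 h 49 min; less 30 min break → 10 h 19 min
Total worked: 43 h 39 min = 43.65 h.
Threshold 40 h → overtime 3 h 39 min, regular 40 h 0 min.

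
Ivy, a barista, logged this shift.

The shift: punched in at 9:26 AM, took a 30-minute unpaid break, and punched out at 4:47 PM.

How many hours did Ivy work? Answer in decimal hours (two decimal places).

6.85 hours

The shift: 9:26 AM–4:47 PM = 7 h 21 min; less 30 min break → 6 h 51 min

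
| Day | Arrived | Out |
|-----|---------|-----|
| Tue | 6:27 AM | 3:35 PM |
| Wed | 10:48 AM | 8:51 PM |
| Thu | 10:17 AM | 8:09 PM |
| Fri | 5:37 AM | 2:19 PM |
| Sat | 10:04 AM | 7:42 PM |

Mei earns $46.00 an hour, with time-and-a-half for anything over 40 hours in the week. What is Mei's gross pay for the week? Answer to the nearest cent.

$2349.45

Tue: 6:27 AM–3:35 PM = 9 h 8 min
Wed: 10:48 AM–8:51 PM = 10 h 3 min
Thu: 10:17 AM–8:09 PM = 9 h 52 min
Fri: 5:37 AM–2:19 PM = 8 h 42 min
Sat: 10:04 AM–7:42 PM = 9 h 38 min
Total worked: 47 h 23 min = 2843 min.
Regular 40 h 0 min = 2400 min at $46.00/h; overtime 7 h 23 min = 443 min at $69.00/h.
Pay = (2400 × $46.00 + 443 × $69.00) ÷ 60 = $2349.45.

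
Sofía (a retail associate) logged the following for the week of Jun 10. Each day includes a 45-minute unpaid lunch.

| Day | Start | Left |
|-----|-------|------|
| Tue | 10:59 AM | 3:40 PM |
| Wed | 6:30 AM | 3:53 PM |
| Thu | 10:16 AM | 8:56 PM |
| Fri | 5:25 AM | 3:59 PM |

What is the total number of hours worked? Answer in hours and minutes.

Tue: 10:59 AM–3:40 PM = 4 h 41 min; less 45 min break → 3 h 56 min
Wed: 6:30 AM–3:53 PM = 9 h 23 min; less 45 min break → 8 h 38 min
Thu: 10:16 AM–8:56 PM = 10 h 40 min; less 45 min break → 9 h 55 min
Fri: 5:25 AM–3:59 PM = 10 h 34 min; less 45 min break → 9 h 49 min
Total: 3 h 56 min + 8 h 38 min + 9 h 55 min + 9 h 49 min = 32 h 18 min.

32 h 18 min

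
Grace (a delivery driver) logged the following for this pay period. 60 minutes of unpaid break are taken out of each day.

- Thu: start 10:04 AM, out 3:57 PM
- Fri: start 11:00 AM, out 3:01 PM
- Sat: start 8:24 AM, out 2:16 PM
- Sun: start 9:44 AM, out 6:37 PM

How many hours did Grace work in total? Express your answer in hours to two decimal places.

20.65 hours

Thu: 10:04 AM–3:57 PM = 5 h 53 min; less 60 min break → 4 h 53 min
Fri: 11:00 AM–3:01 PM = 4 h 1 min; less 60 min break → 3 h 1 min
Sat: 8:24 AM–2:16 PM = 5 h 52 min; less 60 min break → 4 h 52 min
Sun: 9:44 AM–6:37 PM = 8 h 53 min; less 60 min break → 7 h 53 min
Total: 4 h 53 min + 3 h 1 min + 4 h 52 min + 7 h 53 min = 20 h 39 min.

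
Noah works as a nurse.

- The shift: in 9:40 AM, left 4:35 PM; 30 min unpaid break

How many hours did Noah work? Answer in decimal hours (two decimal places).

6.42 hours

The shift: 9:40 AM–4:35 PM = 6 h 55 min; less 30 min break → 6 h 25 min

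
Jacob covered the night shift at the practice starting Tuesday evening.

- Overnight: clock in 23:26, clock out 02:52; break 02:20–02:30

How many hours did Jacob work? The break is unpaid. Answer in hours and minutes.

3 h 16 min

Overnight: 23:26 → midnight = 0 h 34 min; midnight → 02:52 = 2 h 52 min; span 3 h 26 min; less 10 min break → 3 h 16 min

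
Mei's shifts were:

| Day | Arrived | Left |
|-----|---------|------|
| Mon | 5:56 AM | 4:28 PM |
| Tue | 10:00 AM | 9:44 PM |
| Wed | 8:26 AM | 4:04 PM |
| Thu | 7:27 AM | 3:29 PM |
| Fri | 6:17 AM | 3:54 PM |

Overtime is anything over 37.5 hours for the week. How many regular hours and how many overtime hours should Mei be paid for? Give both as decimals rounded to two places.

Regular 37.50 hours, overtime 10.05 hours

Mon: 5:56 AM–4:28 PM = 10 h 32 min
Tue: 10:00 AM–9:44 PM = 11 h 44 min
Wed: 8:26 AM–4:04 PM = 7 h 38 min
Thu: 7:27 AM–3:29 PM = 8 h 2 min
Fri: 6:17 AM–3:54 PM = 9 h 37 min
Total worked: 47 h 33 min = 47.55 h.
Threshold 37.5 h → overtime 10 h 3 min, regular 37 h 30 min.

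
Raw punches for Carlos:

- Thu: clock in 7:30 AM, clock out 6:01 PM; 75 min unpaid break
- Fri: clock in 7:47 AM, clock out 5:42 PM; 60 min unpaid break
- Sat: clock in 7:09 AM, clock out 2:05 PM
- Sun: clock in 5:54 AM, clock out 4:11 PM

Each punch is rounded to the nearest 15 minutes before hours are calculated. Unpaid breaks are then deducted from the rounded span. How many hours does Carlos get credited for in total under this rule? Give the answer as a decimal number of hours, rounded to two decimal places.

35.25 hours

Thu: in 7:30 AM→7:30 AM, out 6:01 PM→6:00 PM; 10 h 30 min − 75 min = 9 h 15 min
Fri: in 7:47 AM→7:45 AM, out 5:42 PM→5:45 PM; 10 h 0 min − 60 min = 9 h 0 min
Sat: in 7:09 AM→7:15 AM, out 2:05 PM→2:00 PM; 6 h 45 min
Sun: in 5:54 AM→6:00 AM, out 4:11 PM→4:15 PM; 10 h 15 min
Total credited: 35 h 15 min.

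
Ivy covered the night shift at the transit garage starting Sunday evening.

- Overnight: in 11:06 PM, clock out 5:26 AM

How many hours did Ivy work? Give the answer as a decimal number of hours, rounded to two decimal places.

6.33 hours

Overnight: 11:06 PM → midnight = 0 h 54 min; midnight → 5:26 AM = 5 h 26 min; span 6 h 20 min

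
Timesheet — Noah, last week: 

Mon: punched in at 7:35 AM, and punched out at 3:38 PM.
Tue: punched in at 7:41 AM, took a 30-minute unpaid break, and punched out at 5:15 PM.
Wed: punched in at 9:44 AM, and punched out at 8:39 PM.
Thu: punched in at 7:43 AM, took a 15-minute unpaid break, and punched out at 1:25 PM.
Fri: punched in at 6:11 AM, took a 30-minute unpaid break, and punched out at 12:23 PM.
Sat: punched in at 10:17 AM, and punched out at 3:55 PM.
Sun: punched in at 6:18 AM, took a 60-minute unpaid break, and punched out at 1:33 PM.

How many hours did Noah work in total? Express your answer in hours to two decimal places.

51.07 hours

Mon: 7:35 AM–3:38 PM = 8 h 3 min
Tue: 7:41 AM–5:15 PM = 9 h 34 min; less 30 min break → 9 h 4 min
Wed: 9:44 AM–8:39 PM = 10 h 55 min
Thu: 7:43 AM–1:25 PM = 5 h 42 min; less 15 min break → 5 h 27 min
Fri: 6:11 AM–12:23 PM = 6 h 12 min; less 30 min break → 5 h 42 min
Sat: 10:17 AM–3:55 PM = 5 h 38 min
Sun: 6:18 AM–1:33 PM = 7 h 15 min; less 60 min break → 6 h 15 min
Total: 8 h 3 min + 9 h 4 min + 10 h 55 min + 5 h 27 min + 5 h 42 min + 5 h 38 min + 6 h 15 min = 51 h 4 min.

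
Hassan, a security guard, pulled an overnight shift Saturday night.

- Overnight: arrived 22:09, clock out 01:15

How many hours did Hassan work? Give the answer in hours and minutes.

3 h 6 min

Overnight: 22:09 → midnight = 1 h 51 min; midnight → 01:15 = 1 h 15 min; span 3 h 6 min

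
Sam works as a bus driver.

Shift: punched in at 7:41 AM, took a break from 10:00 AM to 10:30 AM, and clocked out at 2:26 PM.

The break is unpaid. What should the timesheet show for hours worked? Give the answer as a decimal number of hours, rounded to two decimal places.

6.25 hours

Shift: 7:41 AM–2:26 PM = 6 h 45 min; less 30 min break → 6 h 15 min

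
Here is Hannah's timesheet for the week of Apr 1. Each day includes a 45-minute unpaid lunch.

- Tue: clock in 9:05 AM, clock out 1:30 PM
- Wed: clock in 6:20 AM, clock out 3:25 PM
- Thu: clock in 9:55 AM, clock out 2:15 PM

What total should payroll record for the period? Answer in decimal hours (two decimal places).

15.58 hours

Tue: 9:05 AM–1:30 PM = 4 h 25 min; less 45 min break → 3 h 40 min
Wed: 6:20 AM–3:25 PM = 9 h 5 min; less 45 min break → 8 h 20 min
Thu: 9:55 AM–2:15 PM = 4 h 20 min; less 45 min break → 3 h 35 min
Total: 3 h 40 min + 8 h 20 min + 3 h 35 min = 15 h 35 min.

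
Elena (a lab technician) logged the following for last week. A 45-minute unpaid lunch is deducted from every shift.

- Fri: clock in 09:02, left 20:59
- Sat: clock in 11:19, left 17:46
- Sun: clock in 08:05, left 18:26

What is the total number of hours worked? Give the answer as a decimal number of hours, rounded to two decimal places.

26.50 hours

Fri: 09:02–20:59 = 11 h 57 min; less 45 min break → 11 h 12 min
Sat: 11:19–17:46 = 6 h 27 min; less 45 min break → 5 h 42 min
Sun: 08:05–18:26 = 10 h 21 min; less 45 min break → 9 h 36 min
Total: 11 h 12 min + 5 h 42 min + 9 h 36 min = 26 h 30 min.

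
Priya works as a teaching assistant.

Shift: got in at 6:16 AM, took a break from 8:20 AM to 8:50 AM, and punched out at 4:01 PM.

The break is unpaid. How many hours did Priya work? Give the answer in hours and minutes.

9 h 15 min

Shift: 6:16 AM–4:01 PM = 9 h 45 min; less 30 min break → 9 h 15 min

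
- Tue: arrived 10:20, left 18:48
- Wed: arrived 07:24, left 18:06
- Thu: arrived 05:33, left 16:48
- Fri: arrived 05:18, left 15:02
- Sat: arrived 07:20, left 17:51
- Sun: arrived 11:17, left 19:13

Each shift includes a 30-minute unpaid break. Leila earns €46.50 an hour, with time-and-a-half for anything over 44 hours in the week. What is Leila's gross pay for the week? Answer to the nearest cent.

€2855.10

Tue: 10:20–18:48 = 8 h 28 min; less 30 min break → 7 h 58 min
Wed: 07:24–18:06 = 10 h 42 min; less 30 min break → 10 h 12 min
Thu: 05:33–16:48 = 11 h 15 min; less 30 min break → 10 h 45 min
Fri: 05:18–15:02 = 9 h 44 min; less 30 min break → 9 h 14 min
Sat: 07:20–17:51 = 10 h 31 min; less 30 min break → 10 h 1 min
Sun: 11:17–19:13 = 7 h 56 min; less 30 min break → 7 h 26 min
Total worked: 55 h 36 min = 3336 min.
Regular 44 h 0 min = 2640 min at €46.50/h; overtime 11 h 36 min = 696 min at €69.75/h.
Pay = (2640 × €46.50 + 696 × €69.75) ÷ 60 = €2855.10.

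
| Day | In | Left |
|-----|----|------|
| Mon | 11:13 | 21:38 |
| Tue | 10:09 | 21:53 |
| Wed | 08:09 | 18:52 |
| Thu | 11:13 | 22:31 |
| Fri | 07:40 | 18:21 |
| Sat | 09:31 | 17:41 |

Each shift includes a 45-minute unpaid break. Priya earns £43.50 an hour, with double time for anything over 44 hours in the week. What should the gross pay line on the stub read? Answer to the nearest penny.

Mon: 11:13–21:38 = 10 h 25 min; less 45 min break → 9 h 40 min
Tue: 10:09–21:53 = 11 h 44 min; less 45 min break → 10 h 59 min
Wed: 08:09–18:52 = 10 h 43 min; less 45 min break → 9 h 58 min
Thu: 11:13–22:31 = 11 h 18 min; less 45 min break → 10 h 33 min
Fri: 07:40–18:21 = 10 h 41 min; less 45 min break → 9 h 56 min
Sat: 09:31–17:41 = 8 h 10 min; less 45 min break → 7 h 25 min
Total worked: 58 h 31 min = 3511 min.
Regular 44 h 0 min = 2640 min at £43.50/h; overtime 14 h 31 min = 871 min at £87.00/h.
Pay = (2640 × £43.50 + 871 × £87.00) ÷ 60 = £3176.95.

£3176.95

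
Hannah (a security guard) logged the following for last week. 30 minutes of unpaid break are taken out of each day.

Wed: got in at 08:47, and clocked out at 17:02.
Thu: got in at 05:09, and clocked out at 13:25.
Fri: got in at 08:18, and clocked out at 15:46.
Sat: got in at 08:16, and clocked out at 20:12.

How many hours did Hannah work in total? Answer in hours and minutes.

33 h 55 min

Wed: 08:47–17:02 = 8 h 15 min; less 30 min break → 7 h 45 min
Thu: 05:09–13:25 = 8 h 16 min; less 30 min break → 7 h 46 min
Fri: 08:18–15:46 = 7 h 28 min; less 30 min break → 6 h 58 min
Sat: 08:16–20:12 = 11 h 56 min; less 30 min break → 11 h 26 min
Total: 7 h 45 min + 7 h 46 min + 6 h 58 min + 11 h 26 min = 33 h 55 min.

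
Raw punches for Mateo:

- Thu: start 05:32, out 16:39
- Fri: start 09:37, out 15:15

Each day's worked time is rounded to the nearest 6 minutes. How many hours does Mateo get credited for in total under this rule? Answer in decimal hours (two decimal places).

Thu: 05:32–16:39 = 11 h 7 min → rounds to 11 h 6 min
Fri: 09:37–15:15 = 5 h 38 min → rounds to 5 h 36 min
Total credited: 16 h 42 min.

16.70 hours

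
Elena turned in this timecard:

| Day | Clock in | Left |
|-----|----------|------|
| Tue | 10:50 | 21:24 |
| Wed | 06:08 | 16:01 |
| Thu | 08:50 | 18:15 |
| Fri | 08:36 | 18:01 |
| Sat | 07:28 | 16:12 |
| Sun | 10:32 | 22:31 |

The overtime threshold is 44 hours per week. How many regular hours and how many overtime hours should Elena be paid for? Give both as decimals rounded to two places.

Regular 44.00 hours, overtime 16.00 hours

Tue: 10:50–21:24 = 10 h 34 min
Wed: 06:08–16:01 = 9 h 53 min
Thu: 08:50–18:15 = 9 h 25 min
Fri: 08:36–18:01 = 9 h 25 min
Sat: 07:28–16:12 = 8 h 44 min
Sun: 10:32–22:31 = 11 h 59 min
Total worked: 60 h 0 min = 60.00 h.
Threshold 44 h → overtime 16 h 0 min, regular 44 h 0 min.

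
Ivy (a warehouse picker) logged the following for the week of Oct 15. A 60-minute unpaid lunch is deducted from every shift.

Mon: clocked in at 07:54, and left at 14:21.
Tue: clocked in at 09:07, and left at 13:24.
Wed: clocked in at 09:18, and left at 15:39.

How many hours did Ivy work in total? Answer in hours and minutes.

Mon: 07:54–14:21 = 6 h 27 min; less 60 min break → 5 h 27 min
Tue: 09:07–13:24 = 4 h 17 min; less 60 min break → 3 h 17 min
Wed: 09:18–15:39 = 6 h 21 min; less 60 min break → 5 h 21 min
Total: 5 h 27 min + 3 h 17 min + 5 h 21 min = 14 h 5 min.

14 h 5 min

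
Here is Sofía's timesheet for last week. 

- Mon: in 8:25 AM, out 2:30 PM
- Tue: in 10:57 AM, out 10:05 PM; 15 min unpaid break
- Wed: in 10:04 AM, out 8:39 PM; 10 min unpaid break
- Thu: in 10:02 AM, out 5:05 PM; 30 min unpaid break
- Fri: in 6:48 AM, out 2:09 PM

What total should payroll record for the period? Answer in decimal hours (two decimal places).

41.28 hours

Mon: 8:25 AM–2:30 PM = 6 h 5 min
Tue: 10:57 AM–10:05 PM = 11 h 8 min; less 15 min break → 10 h 53 min
Wed: 10:04 AM–8:39 PM = 10 h 35 min; less 10 min break → 10 h 25 min
Thu: 10:02 AM–5:05 PM = 7 h 3 min; less 30 min break → 6 h 33 min
Fri: 6:48 AM–2:09 PM = 7 h 21 min
Total: 6 h 5 min + 10 h 53 min + 10 h 25 min + 6 h 33 min + 7 h 21 min = 41 h 17 min.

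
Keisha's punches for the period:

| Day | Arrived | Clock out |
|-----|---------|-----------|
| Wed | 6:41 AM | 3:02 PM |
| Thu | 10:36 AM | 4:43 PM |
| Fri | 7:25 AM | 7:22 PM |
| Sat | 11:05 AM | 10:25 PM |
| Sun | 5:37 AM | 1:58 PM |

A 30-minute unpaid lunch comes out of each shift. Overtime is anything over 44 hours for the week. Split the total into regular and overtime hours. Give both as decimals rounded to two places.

Regular 43.60 hours, overtime 0.00 hours

Wed: 6:41 AM–3:02 PM = 8 h 21 min; less 30 min break → 7 h 51 min
Thu: 10:36 AM–4:43 PM = 6 h 7 min; less 30 min break → 5 h 37 min
Fri: 7:25 AM–7:22 PM = 11 h 57 min; less 30 min break → 11 h 27 min
Sat: 11:05 AM–10:25 PM = 11 h 20 min; less 30 min break → 10 h 50 min
Sun: 5:37 AM–1:58 PM = 8 h 21 min; less 30 min break → 7 h 51 min
Total worked: 43 h 36 min = 43.60 h.
Threshold 44 h → overtime 0 h 0 min, regular 43 h 36 min.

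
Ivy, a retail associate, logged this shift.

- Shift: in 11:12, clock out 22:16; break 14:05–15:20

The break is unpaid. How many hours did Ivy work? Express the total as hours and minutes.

9 h 49 min

Shift: 11:12–22:16 = 11 h 4 min; less 75 min break → 9 h 49 min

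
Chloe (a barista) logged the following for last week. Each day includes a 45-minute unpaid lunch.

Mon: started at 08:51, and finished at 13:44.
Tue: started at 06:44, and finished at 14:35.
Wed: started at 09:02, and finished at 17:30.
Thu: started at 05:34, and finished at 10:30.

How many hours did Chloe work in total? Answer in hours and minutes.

Mon: 08:51–13:44 = 4 h 53 min; less 45 min break → 4 h 8 min
Tue: 06:44–14:35 = 7 h 51 min; less 45 min break → 7 h 6 min
Wed: 09:02–17:30 = 8 h 28 min; less 45 min break → 7 h 43 min
Thu: 05:34–10:30 = 4 h 56 min; less 45 min break → 4 h 11 min
Total: 4 h 8 min + 7 h 6 min + 7 h 43 min + 4 h 11 min = 23 h 8 min.

23 h 8 min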